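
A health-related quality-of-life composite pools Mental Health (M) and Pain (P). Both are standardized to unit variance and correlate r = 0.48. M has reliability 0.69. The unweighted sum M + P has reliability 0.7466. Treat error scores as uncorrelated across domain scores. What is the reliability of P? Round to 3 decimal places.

0.560

Var(M+P) = 2 + 2·0.48 = 2.960.
True-score variance = ρ_M + ρ_P + 2·0.48, so 0.7466 = (0.69 + ρ_P + 0.96) / 2.960.
ρ_P = 0.7466·2.960 − 0.69 − 0.96 = 0.560.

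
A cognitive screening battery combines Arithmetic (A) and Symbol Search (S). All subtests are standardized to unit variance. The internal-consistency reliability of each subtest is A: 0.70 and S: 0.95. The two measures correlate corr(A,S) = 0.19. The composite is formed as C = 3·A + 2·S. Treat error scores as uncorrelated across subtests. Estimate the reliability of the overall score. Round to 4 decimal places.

Var(C) = 3² + 2² + 2·[6·0.19] = 13 + 2.28 = 15.28.
Because errors are independent across components, Cov(Tᵢ,Tⱼ) = Cov(Xᵢ,Xⱼ); the off-diagonal part of the true-score variance is the same as above.
True-score variance = [3²·0.70 + 2²·0.95] + 2.28 = 10.1 + 2.28 = 12.38.
Reliability = 12.38 / 15.28 = 0.8102.

0.8102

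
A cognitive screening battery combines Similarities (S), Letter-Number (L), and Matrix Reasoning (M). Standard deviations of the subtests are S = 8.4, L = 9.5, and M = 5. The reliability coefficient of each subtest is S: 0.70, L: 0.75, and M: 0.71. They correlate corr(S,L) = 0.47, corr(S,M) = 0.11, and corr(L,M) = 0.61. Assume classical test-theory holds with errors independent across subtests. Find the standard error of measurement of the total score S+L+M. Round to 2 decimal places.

Var(total) = 185.81 + 142.202 = 328.012.
True-score variance = 134.829 + 142.202 = 277.031, so reliability = 0.8446.
Error variance = 328.012 − 277.031 = 50.9805; SEM = √50.9805 = 7.14.

7.14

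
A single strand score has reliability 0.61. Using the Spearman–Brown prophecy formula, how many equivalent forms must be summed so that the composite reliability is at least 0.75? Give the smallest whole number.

k ≥ ρ*(1−ρ₁)/(ρ₁(1−ρ*)) = 0.75·0.39 / (0.61·0.25) = 1.918.
Smallest integer k = 2.

2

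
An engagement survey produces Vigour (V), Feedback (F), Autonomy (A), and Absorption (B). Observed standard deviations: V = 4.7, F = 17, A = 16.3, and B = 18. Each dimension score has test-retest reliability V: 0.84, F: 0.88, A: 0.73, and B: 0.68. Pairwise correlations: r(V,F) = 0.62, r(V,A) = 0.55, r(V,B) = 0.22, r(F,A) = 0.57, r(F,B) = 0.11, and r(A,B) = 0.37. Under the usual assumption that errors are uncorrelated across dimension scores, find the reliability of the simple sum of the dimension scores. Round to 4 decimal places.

0.8759

Var(V+F+A+B) = 4.7² + 17² + 16.3² + 18² + 2·[4.7·17·0.62 + 4.7·16.3·0.55 + 4.7·18·0.22 + 17·16.3·0.57 + 17·18·0.11 + 16.3·18·0.37] = 900.78 + 820.901 = 1721.68.
Because errors are independent across components, Cov(Tᵢ,Tⱼ) = Cov(Xᵢ,Xⱼ); the off-diagonal part of the true-score variance is the same as above.
True-score variance = [4.7²·0.84 + 17²·0.88 + 16.3²·0.73 + 18²·0.68] + 820.901 = 687.149 + 820.901 = 1508.05.
Reliability = 1508.05 / 1721.68 = 0.8759.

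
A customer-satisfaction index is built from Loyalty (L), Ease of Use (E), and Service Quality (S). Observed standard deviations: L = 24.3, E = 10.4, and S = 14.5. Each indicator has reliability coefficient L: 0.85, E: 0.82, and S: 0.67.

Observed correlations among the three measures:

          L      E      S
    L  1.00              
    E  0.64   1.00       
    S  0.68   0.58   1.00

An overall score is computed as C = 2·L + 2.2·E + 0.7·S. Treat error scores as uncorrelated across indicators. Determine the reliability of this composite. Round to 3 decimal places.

Var(C) = 2²·24.3² + 2.2²·10.4² + 0.7²·14.5² + 2·[4.4·24.3·10.4·0.64 + 1.4·24.3·14.5·0.68 + 1.54·10.4·14.5·0.58] = 2988.48 + 2363.58 = 5352.06.
Under uncorrelated errors the observed covariances equal the true-score covariances, so only the own-variance terms attenuate.
True-score variance = [2²·24.3²·0.85 + 2.2²·10.4²·0.82 + 0.7²·14.5²·0.67] + 2363.58 = 2505.96 + 2363.58 = 4869.54.
Reliability = 4869.54 / 5352.06 = 0.910.

0.910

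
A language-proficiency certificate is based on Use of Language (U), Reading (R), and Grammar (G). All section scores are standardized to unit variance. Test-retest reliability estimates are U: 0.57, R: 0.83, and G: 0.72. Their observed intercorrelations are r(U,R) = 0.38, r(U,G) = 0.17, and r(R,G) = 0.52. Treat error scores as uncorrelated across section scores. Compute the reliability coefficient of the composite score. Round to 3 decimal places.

0.829

Var(U+R+G) = 3 + 2·[0.38 + 0.17 + 0.52] = 3 + 2.14 = 5.14.
Because errors are independent across components, Cov(Tᵢ,Tⱼ) = Cov(Xᵢ,Xⱼ); the off-diagonal part of the true-score variance is the same as above.
True-score variance = [0.57 + 0.83 + 0.72] + 2.14 = 2.12 + 2.14 = 4.26.
Reliability = 4.26 / 5.14 = 0.829.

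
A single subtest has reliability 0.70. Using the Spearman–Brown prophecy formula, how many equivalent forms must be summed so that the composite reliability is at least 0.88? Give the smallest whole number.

k ≥ ρ*(1−ρ₁)/(ρ₁(1−ρ*)) = 0.88·0.30 / (0.70·0.12) = 3.143.
Smallest integer k = 4.

4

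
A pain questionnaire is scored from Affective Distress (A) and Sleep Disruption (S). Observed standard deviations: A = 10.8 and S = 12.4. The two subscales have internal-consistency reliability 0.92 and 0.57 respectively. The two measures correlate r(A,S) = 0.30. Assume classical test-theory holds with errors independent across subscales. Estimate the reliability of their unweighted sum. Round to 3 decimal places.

0.785

Var(A+S) = 10.8² + 12.4² + 2·[10.8·12.4·0.30] = 270.4 + 80.352 = 350.752.
With uncorrelated errors the cross-covariances are all true-score covariance, so they carry over unchanged; only the diagonal terms shrink to ρᵢσᵢ².
True-score variance = [10.8²·0.92 + 12.4²·0.57] + 80.352 = 194.952 + 80.352 = 275.304.
Reliability = 275.304 / 350.752 = 0.785.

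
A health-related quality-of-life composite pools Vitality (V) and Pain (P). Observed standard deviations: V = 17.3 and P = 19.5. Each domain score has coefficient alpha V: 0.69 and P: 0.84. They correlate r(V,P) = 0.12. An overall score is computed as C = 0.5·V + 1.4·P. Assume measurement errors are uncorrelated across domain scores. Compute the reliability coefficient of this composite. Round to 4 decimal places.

0.8375

Var(C) = 0.5²·17.3² + 1.4²·19.5² + 2·[0.7·17.3·19.5·0.12] = 820.112 + 56.6748 = 876.787.
Under uncorrelated errors the observed covariances equal the true-score covariances, so only the own-variance terms attenuate.
True-score variance = [0.5²·17.3²·0.69 + 1.4²·19.5²·0.84] + 56.6748 = 677.671 + 56.6748 = 734.346.
Reliability = 734.346 / 876.787 = 0.8375.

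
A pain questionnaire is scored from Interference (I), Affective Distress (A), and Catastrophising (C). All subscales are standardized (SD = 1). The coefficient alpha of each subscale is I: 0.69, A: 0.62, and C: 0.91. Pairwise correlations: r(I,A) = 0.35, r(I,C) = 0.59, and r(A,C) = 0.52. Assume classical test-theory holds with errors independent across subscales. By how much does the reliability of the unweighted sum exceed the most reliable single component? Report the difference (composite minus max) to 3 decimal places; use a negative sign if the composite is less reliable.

-0.042

Var(sum) = 3 + 2.92 = 5.92; true-score variance = 2.22 + 2.92 = 5.14; composite reliability = 0.8682.
Max component reliability = 0.9100.
Difference = 0.8682 − 0.9100 = -0.042.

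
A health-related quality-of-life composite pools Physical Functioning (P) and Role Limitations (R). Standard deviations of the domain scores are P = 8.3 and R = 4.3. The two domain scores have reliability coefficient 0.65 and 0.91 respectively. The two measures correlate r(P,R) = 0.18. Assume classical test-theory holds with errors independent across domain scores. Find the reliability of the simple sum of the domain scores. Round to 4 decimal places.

0.7428

Var(P+R) = 8.3² + 4.3² + 2·[8.3·4.3·0.18] = 87.38 + 12.8484 = 100.228.
Under uncorrelated errors the observed covariances equal the true-score covariances, so only the own-variance terms attenuate.
True-score variance = [8.3²·0.65 + 4.3²·0.91] + 12.8484 = 61.6044 + 12.8484 = 74.4528.
Reliability = 74.4528 / 100.228 = 0.7428.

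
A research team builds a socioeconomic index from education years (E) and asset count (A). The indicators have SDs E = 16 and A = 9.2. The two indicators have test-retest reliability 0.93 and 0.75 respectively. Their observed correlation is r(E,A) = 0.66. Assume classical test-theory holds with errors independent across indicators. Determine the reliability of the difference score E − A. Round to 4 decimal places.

Var(E−A) = 16² + 9.2² − 2·16·9.2·0.66 = 340.64 − 194.304 = 146.336.
Under uncorrelated errors the observed covariances equal the true-score covariances, so only the own-variance terms attenuate.
True-score variance = [16²·0.93 + 9.2²·0.75] − 194.304 = 301.56 − 194.304 = 107.256.
Reliability = 107.256 / 146.336 = 0.7329.

0.7329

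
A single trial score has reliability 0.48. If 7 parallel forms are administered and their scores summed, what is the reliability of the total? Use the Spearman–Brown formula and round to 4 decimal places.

0.8660

ρ_k = kρ / (1 + (k−1)ρ) = 7·0.48 / (1 + 6·0.48) = 3.360 / 3.880 = 0.8660.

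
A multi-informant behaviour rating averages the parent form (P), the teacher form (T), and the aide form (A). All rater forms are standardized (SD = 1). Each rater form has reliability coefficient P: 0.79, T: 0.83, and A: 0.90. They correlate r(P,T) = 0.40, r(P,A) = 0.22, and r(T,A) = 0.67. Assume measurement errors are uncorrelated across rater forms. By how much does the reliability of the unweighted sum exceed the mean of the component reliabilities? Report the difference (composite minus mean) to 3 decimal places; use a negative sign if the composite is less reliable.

Var(sum) = 3 + 2.58 = 5.58; true-score variance = 2.52 + 2.58 = 5.1; composite reliability = 0.9140.
Mean component reliability = 0.8400.
Difference = 0.9140 − 0.8400 = 0.074.

0.074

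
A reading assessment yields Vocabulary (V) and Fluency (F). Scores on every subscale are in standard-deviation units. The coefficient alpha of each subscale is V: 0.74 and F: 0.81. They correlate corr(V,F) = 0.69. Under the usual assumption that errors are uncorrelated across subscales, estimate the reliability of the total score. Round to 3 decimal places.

Var(V+F) = 2 + 2·[0.69] = 2 + 1.38 = 3.38.
Under uncorrelated errors the observed covariances equal the true-score covariances, so only the own-variance terms attenuate.
True-score variance = [0.74 + 0.81] + 1.38 = 1.55 + 1.38 = 2.93.
Reliability = 2.93 / 3.38 = 0.867.

0.867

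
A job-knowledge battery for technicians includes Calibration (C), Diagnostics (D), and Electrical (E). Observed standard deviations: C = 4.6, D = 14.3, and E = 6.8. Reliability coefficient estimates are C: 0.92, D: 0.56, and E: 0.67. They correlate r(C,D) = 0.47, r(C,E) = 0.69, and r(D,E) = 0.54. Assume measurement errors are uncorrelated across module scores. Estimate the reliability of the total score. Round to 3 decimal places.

Var(C+D+E) = 4.6² + 14.3² + 6.8² + 2·[4.6·14.3·0.47 + 4.6·6.8·0.69 + 14.3·6.8·0.54] = 271.89 + 210.019 = 481.909.
With uncorrelated errors the cross-covariances are all true-score covariance, so they carry over unchanged; only the diagonal terms shrink to ρᵢσᵢ².
True-score variance = [4.6²·0.92 + 14.3²·0.56 + 6.8²·0.67] + 210.019 = 164.962 + 210.019 = 374.981.
Reliability = 374.981 / 481.909 = 0.778.

0.778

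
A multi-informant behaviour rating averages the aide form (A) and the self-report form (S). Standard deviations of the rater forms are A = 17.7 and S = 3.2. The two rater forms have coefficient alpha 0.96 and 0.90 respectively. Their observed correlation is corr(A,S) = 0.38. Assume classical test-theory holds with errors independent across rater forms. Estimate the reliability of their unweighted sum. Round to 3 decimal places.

0.963

Var(A+S) = 17.7² + 3.2² + 2·[17.7·3.2·0.38] = 323.53 + 43.0464 = 366.576.
Under uncorrelated errors the observed covariances equal the true-score covariances, so only the own-variance terms attenuate.
True-score variance = [17.7²·0.96 + 3.2²·0.90] + 43.0464 = 309.974 + 43.0464 = 353.021.
Reliability = 353.021 / 366.576 = 0.963.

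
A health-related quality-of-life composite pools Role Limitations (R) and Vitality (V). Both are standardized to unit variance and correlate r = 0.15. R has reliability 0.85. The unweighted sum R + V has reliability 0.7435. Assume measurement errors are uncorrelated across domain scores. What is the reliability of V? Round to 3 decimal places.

0.560

Var(R+V) = 2 + 2·0.15 = 2.300.
True-score variance = ρ_R + ρ_V + 2·0.15, so 0.7435 = (0.85 + ρ_V + 0.30) / 2.300.
ρ_V = 0.7435·2.300 − 0.85 − 0.30 = 0.560.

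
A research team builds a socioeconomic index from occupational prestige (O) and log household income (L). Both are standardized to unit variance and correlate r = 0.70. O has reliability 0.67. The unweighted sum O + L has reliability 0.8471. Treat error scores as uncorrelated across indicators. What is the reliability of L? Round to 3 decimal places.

Var(O+L) = 2 + 2·0.70 = 3.400.
True-score variance = ρ_O + ρ_L + 2·0.70, so 0.8471 = (0.67 + ρ_L + 1.40) / 3.400.
ρ_L = 0.8471·3.400 − 0.67 − 1.40 = 0.810.

0.810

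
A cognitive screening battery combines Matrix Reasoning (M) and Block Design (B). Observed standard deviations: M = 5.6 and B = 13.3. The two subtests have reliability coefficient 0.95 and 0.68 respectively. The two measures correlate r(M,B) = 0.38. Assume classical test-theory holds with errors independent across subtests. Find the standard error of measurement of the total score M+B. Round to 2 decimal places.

7.63

Var(total) = 208.25 + 56.6048 = 264.855.
True-score variance = 150.077 + 56.6048 = 206.682, so reliability = 0.7804.
Error variance = 264.855 − 206.682 = 58.1728; SEM = √58.1728 = 7.63.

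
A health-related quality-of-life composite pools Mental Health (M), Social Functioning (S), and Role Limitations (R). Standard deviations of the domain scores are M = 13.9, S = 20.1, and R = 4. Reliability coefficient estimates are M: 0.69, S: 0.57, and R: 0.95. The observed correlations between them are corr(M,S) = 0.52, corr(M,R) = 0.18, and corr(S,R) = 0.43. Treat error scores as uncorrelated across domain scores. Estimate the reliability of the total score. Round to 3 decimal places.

0.764

Var(M+S+R) = 13.9² + 20.1² + 4² + 2·[13.9·20.1·0.52 + 13.9·4·0.18 + 20.1·4·0.43] = 613.22 + 379.726 = 992.946.
Because errors are independent across components, Cov(Tᵢ,Tⱼ) = Cov(Xᵢ,Xⱼ); the off-diagonal part of the true-score variance is the same as above.
True-score variance = [13.9²·0.69 + 20.1²·0.57 + 4²·0.95] + 379.726 = 378.801 + 379.726 = 758.526.
Reliability = 758.526 / 992.946 = 0.764.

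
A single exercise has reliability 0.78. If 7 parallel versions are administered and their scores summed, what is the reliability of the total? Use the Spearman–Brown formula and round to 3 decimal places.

ρ_k = kρ / (1 + (k−1)ρ) = 7·0.78 / (1 + 6·0.78) = 5.460 / 5.680 = 0.961.

0.961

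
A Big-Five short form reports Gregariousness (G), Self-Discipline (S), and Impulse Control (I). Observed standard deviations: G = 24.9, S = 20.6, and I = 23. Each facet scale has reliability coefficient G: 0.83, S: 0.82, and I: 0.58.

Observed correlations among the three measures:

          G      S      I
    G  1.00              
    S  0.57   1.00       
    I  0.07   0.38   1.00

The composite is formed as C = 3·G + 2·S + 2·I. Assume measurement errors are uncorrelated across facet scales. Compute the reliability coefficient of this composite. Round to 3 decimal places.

0.855

Var(C) = 3²·24.9² + 2²·20.6² + 2²·23² + 2·[6·24.9·20.6·0.57 + 6·24.9·23·0.07 + 4·20.6·23·0.38] = 9393.53 + 5429.93 = 14823.5.
Because errors are independent across components, Cov(Tᵢ,Tⱼ) = Cov(Xᵢ,Xⱼ); the off-diagonal part of the true-score variance is the same as above.
True-score variance = [3²·24.9²·0.83 + 2²·20.6²·0.82 + 2²·23²·0.58] + 5429.93 = 7250.66 + 5429.93 = 12680.6.
Reliability = 12680.6 / 14823.5 = 0.855.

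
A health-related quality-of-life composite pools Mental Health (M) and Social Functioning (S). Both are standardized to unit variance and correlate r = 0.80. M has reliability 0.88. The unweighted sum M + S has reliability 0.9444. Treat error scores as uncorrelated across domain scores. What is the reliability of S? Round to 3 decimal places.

Var(M+S) = 2 + 2·0.80 = 3.600.
True-score variance = ρ_M + ρ_S + 2·0.80, so 0.9444 = (0.88 + ρ_S + 1.60) / 3.600.
ρ_S = 0.9444·3.600 − 0.88 − 1.60 = 0.920.

0.920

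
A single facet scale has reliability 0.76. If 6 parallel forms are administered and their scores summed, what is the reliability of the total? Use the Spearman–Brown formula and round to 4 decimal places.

ρ_k = kρ / (1 + (k−1)ρ) = 6·0.76 / (1 + 5·0.76) = 4.560 / 4.800 = 0.9500.

0.9500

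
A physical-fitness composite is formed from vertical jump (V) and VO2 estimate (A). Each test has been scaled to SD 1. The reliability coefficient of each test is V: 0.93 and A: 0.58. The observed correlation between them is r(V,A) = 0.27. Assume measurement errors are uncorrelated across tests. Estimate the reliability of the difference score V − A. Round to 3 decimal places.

Var(V−A) = 1 + 1 − 2·0.27 = 2 − 0.54 = 1.46.
Because errors are independent across components, Cov(Tᵢ,Tⱼ) = Cov(Xᵢ,Xⱼ); the off-diagonal part of the true-score variance is the same as above.
True-score variance = [0.93 + 0.58] − 0.54 = 1.51 − 0.54 = 0.97.
Reliability = 0.97 / 1.46 = 0.664.

0.664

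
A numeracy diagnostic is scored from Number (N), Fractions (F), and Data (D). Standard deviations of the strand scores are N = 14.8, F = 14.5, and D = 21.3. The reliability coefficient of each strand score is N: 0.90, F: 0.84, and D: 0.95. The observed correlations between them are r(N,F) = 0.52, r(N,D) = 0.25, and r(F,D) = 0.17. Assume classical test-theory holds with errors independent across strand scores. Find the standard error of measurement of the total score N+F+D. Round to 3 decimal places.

Var(total) = 882.98 + 485.813 = 1368.79.
True-score variance = 804.752 + 485.813 = 1290.56, so reliability = 0.9428.
Error variance = 1368.79 − 1290.56 = 78.2285; SEM = √78.2285 = 8.845.

8.845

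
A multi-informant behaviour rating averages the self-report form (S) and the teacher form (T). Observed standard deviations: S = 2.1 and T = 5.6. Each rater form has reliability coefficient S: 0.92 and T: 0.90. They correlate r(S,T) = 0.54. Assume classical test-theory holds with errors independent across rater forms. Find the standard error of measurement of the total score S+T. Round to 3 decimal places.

Var(total) = 35.77 + 12.7008 = 48.4708.
True-score variance = 32.2812 + 12.7008 = 44.982, so reliability = 0.9280.
Error variance = 48.4708 − 44.982 = 3.4888; SEM = √3.4888 = 1.868.

1.868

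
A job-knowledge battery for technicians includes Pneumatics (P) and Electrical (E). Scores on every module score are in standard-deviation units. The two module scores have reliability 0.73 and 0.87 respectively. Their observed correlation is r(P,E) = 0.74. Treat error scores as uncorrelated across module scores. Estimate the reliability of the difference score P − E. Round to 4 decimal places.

Var(P−E) = 1 + 1 − 2·0.74 = 2 − 1.48 = 0.52.
Under uncorrelated errors the observed covariances equal the true-score covariances, so only the own-variance terms attenuate.
True-score variance = [0.73 + 0.87] − 1.48 = 1.6 − 1.48 = 0.12.
Reliability = 0.12 / 0.52 = 0.2308.

0.2308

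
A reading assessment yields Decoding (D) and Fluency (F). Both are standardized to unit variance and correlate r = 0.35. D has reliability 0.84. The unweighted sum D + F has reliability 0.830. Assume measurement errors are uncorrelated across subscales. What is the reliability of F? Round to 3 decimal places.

0.701

Var(D+F) = 2 + 2·0.35 = 2.700.
True-score variance = ρ_D + ρ_F + 2·0.35, so 0.830 = (0.84 + ρ_F + 0.70) / 2.700.
ρ_F = 0.830·2.700 − 0.84 − 0.70 = 0.701.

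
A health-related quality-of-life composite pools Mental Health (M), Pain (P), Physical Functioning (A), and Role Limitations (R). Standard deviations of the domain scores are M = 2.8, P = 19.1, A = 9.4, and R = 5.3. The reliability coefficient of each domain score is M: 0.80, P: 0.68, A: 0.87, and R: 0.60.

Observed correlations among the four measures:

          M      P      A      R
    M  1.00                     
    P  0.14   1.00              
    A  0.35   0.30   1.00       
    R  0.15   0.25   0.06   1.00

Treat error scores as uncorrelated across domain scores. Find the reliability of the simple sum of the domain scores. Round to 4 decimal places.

0.7960

Var(M+P+A+R) = 2.8² + 19.1² + 9.4² + 5.3² + 2·[2.8·19.1·0.14 + 2.8·9.4·0.35 + 2.8·5.3·0.15 + 19.1·9.4·0.30 + 19.1·5.3·0.25 + 9.4·5.3·0.06] = 489.1 + 202.168 = 691.268.
With uncorrelated errors the cross-covariances are all true-score covariance, so they carry over unchanged; only the diagonal terms shrink to ρᵢσᵢ².
True-score variance = [2.8²·0.80 + 19.1²·0.68 + 9.4²·0.87 + 5.3²·0.60] + 202.168 = 348.07 + 202.168 = 550.238.
Reliability = 550.238 / 691.268 = 0.7960.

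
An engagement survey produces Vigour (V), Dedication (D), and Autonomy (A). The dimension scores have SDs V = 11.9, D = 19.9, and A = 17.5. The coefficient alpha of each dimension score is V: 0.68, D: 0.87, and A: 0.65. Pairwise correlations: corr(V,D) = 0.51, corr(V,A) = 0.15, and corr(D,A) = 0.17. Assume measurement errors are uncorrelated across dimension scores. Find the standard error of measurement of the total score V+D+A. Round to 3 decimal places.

Var(total) = 843.87 + 422.426 = 1266.3.
True-score variance = 639.886 + 422.426 = 1062.31, so reliability = 0.8389.
Error variance = 1266.3 − 1062.31 = 203.984; SEM = √203.984 = 14.282.

14.282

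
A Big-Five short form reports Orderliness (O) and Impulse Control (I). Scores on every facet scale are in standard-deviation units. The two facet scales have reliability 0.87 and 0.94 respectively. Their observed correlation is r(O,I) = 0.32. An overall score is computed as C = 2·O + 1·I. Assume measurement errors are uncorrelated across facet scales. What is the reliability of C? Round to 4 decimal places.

Var(C) = 2² + 1 + 2·[2·0.32] = 5 + 1.28 = 6.28.
Because errors are independent across components, Cov(Tᵢ,Tⱼ) = Cov(Xᵢ,Xⱼ); the off-diagonal part of the true-score variance is the same as above.
True-score variance = [2²·0.87 + 0.94] + 1.28 = 4.42 + 1.28 = 5.7.
Reliability = 5.7 / 6.28 = 0.9076.

0.9076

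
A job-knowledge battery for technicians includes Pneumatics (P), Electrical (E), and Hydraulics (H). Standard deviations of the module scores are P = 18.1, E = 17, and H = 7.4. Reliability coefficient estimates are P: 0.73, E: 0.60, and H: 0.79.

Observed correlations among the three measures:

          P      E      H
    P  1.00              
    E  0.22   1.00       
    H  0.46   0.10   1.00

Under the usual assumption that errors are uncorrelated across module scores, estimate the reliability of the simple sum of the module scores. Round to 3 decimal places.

Var(P+E+H) = 18.1² + 17² + 7.4² + 2·[18.1·17·0.22 + 18.1·7.4·0.46 + 17·7.4·0.10] = 671.37 + 283.773 = 955.143.
Because errors are independent across components, Cov(Tᵢ,Tⱼ) = Cov(Xᵢ,Xⱼ); the off-diagonal part of the true-score variance is the same as above.
True-score variance = [18.1²·0.73 + 17²·0.60 + 7.4²·0.79] + 283.773 = 455.816 + 283.773 = 739.589.
Reliability = 739.589 / 955.143 = 0.774.

0.774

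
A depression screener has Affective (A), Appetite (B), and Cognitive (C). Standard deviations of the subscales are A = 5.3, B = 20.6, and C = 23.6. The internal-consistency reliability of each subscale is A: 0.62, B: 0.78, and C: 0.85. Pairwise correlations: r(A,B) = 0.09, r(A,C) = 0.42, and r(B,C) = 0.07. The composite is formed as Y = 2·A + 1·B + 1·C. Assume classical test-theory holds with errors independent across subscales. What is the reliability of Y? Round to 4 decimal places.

Var(Y) = 2²·5.3² + 20.6² + 23.6² + 2·[2·5.3·20.6·0.09 + 2·5.3·23.6·0.42 + 20.6·23.6·0.07] = 1093.68 + 317.502 = 1411.18.
With uncorrelated errors the cross-covariances are all true-score covariance, so they carry over unchanged; only the diagonal terms shrink to ρᵢσᵢ².
True-score variance = [2²·5.3²·0.62 + 20.6²·0.78 + 23.6²·0.85] + 317.502 = 874.08 + 317.502 = 1191.58.
Reliability = 1191.58 / 1411.18 = 0.8444.

0.8444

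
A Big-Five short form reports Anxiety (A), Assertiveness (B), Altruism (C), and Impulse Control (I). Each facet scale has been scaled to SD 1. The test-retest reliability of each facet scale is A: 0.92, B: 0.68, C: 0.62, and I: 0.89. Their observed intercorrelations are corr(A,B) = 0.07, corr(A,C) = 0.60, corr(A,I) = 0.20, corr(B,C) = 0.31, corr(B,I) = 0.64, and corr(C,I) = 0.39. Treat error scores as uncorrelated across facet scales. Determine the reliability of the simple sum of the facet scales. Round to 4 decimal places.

Var(A+B+C+I) = 4 + 2·[0.07 + 0.60 + 0.20 + 0.31 + 0.64 + 0.39] = 4 + 4.42 = 8.42.
Under uncorrelated errors the observed covariances equal the true-score covariances, so only the own-variance terms attenuate.
True-score variance = [0.92 + 0.68 + 0.62 + 0.89] + 4.42 = 3.11 + 4.42 = 7.53.
Reliability = 7.53 / 8.42 = 0.8943.

0.8943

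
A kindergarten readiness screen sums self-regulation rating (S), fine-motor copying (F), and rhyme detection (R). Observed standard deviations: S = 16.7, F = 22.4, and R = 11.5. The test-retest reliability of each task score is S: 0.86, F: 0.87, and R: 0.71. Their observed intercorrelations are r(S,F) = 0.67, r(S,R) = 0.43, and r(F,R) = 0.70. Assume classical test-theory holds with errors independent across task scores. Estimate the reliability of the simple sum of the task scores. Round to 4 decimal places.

Var(S+F+R) = 16.7² + 22.4² + 11.5² + 2·[16.7·22.4·0.67 + 16.7·11.5·0.43 + 22.4·11.5·0.70] = 912.9 + 1027.07 = 1939.97.
Under uncorrelated errors the observed covariances equal the true-score covariances, so only the own-variance terms attenuate.
True-score variance = [16.7²·0.86 + 22.4²·0.87 + 11.5²·0.71] + 1027.07 = 770.274 + 1027.07 = 1797.34.
Reliability = 1797.34 / 1939.97 = 0.9265.

0.9265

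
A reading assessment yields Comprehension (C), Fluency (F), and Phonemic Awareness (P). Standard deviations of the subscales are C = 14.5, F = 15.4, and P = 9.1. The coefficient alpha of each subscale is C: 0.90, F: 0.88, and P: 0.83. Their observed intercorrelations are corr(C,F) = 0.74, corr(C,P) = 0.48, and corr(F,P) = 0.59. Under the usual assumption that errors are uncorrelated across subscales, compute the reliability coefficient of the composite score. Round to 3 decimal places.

Var(C+F+P) = 14.5² + 15.4² + 9.1² + 2·[14.5·15.4·0.74 + 14.5·9.1·0.48 + 15.4·9.1·0.59] = 530.22 + 622.521 = 1152.74.
Because errors are independent across components, Cov(Tᵢ,Tⱼ) = Cov(Xᵢ,Xⱼ); the off-diagonal part of the true-score variance is the same as above.
True-score variance = [14.5²·0.90 + 15.4²·0.88 + 9.1²·0.83] + 622.521 = 466.658 + 622.521 = 1089.18.
Reliability = 1089.18 / 1152.74 = 0.945.

0.945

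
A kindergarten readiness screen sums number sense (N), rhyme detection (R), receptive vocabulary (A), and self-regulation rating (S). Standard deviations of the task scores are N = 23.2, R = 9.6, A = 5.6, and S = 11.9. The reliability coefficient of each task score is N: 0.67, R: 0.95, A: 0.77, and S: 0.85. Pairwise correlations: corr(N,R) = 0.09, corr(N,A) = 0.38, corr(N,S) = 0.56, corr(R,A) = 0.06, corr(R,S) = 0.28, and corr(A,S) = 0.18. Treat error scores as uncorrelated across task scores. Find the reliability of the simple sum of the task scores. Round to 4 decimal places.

Var(N+R+A+S) = 23.2² + 9.6² + 5.6² + 11.9² + 2·[23.2·9.6·0.09 + 23.2·5.6·0.38 + 23.2·11.9·0.56 + 9.6·5.6·0.06 + 9.6·11.9·0.28 + 5.6·11.9·0.18] = 803.37 + 542.454 = 1345.82.
With uncorrelated errors the cross-covariances are all true-score covariance, so they carry over unchanged; only the diagonal terms shrink to ρᵢσᵢ².
True-score variance = [23.2²·0.67 + 9.6²·0.95 + 5.6²·0.77 + 11.9²·0.85] + 542.454 = 592.688 + 542.454 = 1135.14.
Reliability = 1135.14 / 1345.82 = 0.8435.

0.8435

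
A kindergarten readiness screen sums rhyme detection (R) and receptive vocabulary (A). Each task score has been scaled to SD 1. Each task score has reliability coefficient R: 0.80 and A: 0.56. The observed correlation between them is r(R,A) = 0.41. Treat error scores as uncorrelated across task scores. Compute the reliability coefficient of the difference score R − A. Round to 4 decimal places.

0.4576

Var(R−A) = 1 + 1 − 2·0.41 = 2 − 0.82 = 1.18.
With uncorrelated errors the cross-covariances are all true-score covariance, so they carry over unchanged; only the diagonal terms shrink to ρᵢσᵢ².
True-score variance = [0.80 + 0.56] − 0.82 = 1.36 − 0.82 = 0.54.
Reliability = 0.54 / 1.18 = 0.4576.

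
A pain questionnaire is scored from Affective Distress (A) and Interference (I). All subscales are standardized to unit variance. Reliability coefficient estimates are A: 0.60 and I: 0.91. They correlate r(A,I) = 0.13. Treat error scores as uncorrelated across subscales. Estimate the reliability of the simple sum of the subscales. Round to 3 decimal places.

0.783

Var(A+I) = 2 + 2·[0.13] = 2 + 0.26 = 2.26.
Because errors are independent across components, Cov(Tᵢ,Tⱼ) = Cov(Xᵢ,Xⱼ); the off-diagonal part of the true-score variance is the same as above.
True-score variance = [0.60 + 0.91] + 0.26 = 1.51 + 0.26 = 1.77.
Reliability = 1.77 / 2.26 = 0.783.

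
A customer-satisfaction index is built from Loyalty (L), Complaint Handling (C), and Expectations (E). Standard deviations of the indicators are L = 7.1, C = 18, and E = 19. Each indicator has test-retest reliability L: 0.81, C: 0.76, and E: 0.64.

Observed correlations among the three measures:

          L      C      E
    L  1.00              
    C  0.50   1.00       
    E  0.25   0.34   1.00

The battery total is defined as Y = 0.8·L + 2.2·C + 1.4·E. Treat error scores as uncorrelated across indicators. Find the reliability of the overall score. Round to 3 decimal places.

0.808

Var(Y) = 0.8²·7.1² + 2.2²·18² + 1.4²·19² + 2·[1.76·7.1·18·0.50 + 1.12·7.1·19·0.25 + 3.08·18·19·0.34] = 2307.98 + 1016.76 = 3324.74.
Under uncorrelated errors the observed covariances equal the true-score covariances, so only the own-variance terms attenuate.
True-score variance = [0.8²·7.1²·0.81 + 2.2²·18²·0.76 + 1.4²·19²·0.64] + 1016.76 = 1670.77 + 1016.76 = 2687.53.
Reliability = 2687.53 / 3324.74 = 0.808.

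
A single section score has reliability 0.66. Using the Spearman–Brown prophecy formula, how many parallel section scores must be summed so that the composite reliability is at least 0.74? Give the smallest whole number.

k ≥ ρ*(1−ρ₁)/(ρ₁(1−ρ*)) = 0.74·0.34 / (0.66·0.26) = 1.466.
Smallest integer k = 2.

2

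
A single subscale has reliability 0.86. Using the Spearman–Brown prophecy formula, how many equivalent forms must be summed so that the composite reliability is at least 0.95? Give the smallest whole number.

k ≥ ρ*(1−ρ₁)/(ρ₁(1−ρ*)) = 0.95·0.14 / (0.86·0.05) = 3.093.
Smallest integer k = 4.

4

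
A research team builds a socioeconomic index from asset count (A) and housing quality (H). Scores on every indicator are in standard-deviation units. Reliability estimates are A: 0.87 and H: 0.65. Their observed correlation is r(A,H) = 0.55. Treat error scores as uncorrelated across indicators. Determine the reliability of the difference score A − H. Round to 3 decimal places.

0.467

Var(A−H) = 1 + 1 − 2·0.55 = 2 − 1.1 = 0.9.
Because errors are independent across components, Cov(Tᵢ,Tⱼ) = Cov(Xᵢ,Xⱼ); the off-diagonal part of the true-score variance is the same as above.
True-score variance = [0.87 + 0.65] − 1.1 = 1.52 − 1.1 = 0.42.
Reliability = 0.42 / 0.9 = 0.467.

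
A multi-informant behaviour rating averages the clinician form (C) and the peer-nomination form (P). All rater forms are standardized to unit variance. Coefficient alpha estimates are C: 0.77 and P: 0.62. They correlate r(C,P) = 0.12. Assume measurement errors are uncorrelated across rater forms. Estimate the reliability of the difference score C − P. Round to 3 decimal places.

Var(C−P) = 1 + 1 − 2·0.12 = 2 − 0.24 = 1.76.
With uncorrelated errors the cross-covariances are all true-score covariance, so they carry over unchanged; only the diagonal terms shrink to ρᵢσᵢ².
True-score variance = [0.77 + 0.62] − 0.24 = 1.39 − 0.24 = 1.15.
Reliability = 1.15 / 1.76 = 0.653.

0.653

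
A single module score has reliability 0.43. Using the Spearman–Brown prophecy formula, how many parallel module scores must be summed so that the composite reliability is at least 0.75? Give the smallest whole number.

k ≥ ρ*(1−ρ₁)/(ρ₁(1−ρ*)) = 0.75·0.57 / (0.43·0.25) = 3.977.
Smallest integer k = 4.

4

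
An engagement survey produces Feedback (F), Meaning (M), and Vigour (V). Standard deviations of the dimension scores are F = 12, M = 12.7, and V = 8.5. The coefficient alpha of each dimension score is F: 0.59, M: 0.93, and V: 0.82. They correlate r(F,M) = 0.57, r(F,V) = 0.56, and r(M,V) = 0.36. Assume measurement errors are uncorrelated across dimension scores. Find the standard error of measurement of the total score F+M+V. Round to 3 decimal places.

9.129

Var(total) = 377.54 + 365.7 = 743.24.
True-score variance = 294.205 + 365.7 = 659.905, so reliability = 0.8879.
Error variance = 743.24 − 659.905 = 83.3353; SEM = √83.3353 = 9.129.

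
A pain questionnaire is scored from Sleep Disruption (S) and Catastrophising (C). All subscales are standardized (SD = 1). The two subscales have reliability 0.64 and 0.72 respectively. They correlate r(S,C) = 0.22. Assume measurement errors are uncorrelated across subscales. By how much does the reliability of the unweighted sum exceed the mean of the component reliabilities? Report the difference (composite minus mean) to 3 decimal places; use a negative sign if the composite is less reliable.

Var(sum) = 2 + 0.44 = 2.44; true-score variance = 1.36 + 0.44 = 1.8; composite reliability = 0.7377.
Mean component reliability = 0.6800.
Difference = 0.7377 − 0.6800 = 0.058.

0.058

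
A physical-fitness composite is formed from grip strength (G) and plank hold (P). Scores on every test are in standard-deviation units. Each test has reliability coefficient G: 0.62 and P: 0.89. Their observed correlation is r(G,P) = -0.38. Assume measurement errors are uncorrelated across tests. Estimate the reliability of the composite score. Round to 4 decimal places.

Var(G+P) = 2 + 2·[(-0.38)] = 2 − 0.76 = 1.24.
Because errors are independent across components, Cov(Tᵢ,Tⱼ) = Cov(Xᵢ,Xⱼ); the off-diagonal part of the true-score variance is the same as above.
True-score variance = [0.62 + 0.89] − 0.76 = 1.51 − 0.76 = 0.75.
Reliability = 0.75 / 1.24 = 0.6048.

0.6048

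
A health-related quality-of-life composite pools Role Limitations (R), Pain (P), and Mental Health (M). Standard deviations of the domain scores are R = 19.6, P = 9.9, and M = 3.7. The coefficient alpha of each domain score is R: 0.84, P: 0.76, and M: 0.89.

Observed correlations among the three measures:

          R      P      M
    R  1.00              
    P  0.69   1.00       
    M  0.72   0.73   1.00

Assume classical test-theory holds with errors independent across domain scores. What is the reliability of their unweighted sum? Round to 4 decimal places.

0.9061

Var(R+P+M) = 19.6² + 9.9² + 3.7² + 2·[19.6·9.9·0.69 + 19.6·3.7·0.72 + 9.9·3.7·0.73] = 495.86 + 425.684 = 921.544.
Because errors are independent across components, Cov(Tᵢ,Tⱼ) = Cov(Xᵢ,Xⱼ); the off-diagonal part of the true-score variance is the same as above.
True-score variance = [19.6²·0.84 + 9.9²·0.76 + 3.7²·0.89] + 425.684 = 409.366 + 425.684 = 835.05.
Reliability = 835.05 / 921.544 = 0.9061.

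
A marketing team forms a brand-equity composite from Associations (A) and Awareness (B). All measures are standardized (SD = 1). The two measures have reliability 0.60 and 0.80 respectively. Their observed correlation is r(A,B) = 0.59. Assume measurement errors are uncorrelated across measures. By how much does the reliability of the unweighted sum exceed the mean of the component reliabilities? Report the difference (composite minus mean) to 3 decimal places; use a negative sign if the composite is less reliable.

Var(sum) = 2 + 1.18 = 3.18; true-score variance = 1.4 + 1.18 = 2.58; composite reliability = 0.8113.
Mean component reliability = 0.7000.
Difference = 0.8113 − 0.7000 = 0.111.

0.111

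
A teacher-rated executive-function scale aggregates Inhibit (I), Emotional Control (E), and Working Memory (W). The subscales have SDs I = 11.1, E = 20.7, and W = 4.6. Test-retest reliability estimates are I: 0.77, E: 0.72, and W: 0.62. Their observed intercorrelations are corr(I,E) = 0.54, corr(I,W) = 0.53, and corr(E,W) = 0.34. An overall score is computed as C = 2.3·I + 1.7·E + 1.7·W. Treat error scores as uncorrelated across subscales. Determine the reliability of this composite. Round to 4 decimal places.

0.8434

Var(C) = 2.3²·11.1² + 1.7²·20.7² + 1.7²·4.6² + 2·[3.91·11.1·20.7·0.54 + 3.91·11.1·4.6·0.53 + 2.89·20.7·4.6·0.34] = 1951.27 + 1369.02 = 3320.29.
With uncorrelated errors the cross-covariances are all true-score covariance, so they carry over unchanged; only the diagonal terms shrink to ρᵢσᵢ².
True-score variance = [2.3²·11.1²·0.77 + 1.7²·20.7²·0.72 + 1.7²·4.6²·0.62] + 1369.02 = 1431.39 + 1369.02 = 2800.41.
Reliability = 2800.41 / 3320.29 = 0.8434.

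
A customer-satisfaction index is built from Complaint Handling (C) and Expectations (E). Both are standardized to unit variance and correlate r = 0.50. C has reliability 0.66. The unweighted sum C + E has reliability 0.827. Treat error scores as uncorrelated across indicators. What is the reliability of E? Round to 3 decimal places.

0.821

Var(C+E) = 2 + 2·0.50 = 3.000.
True-score variance = ρ_C + ρ_E + 2·0.50, so 0.827 = (0.66 + ρ_E + 1.00) / 3.000.
ρ_E = 0.827·3.000 − 0.66 − 1.00 = 0.821.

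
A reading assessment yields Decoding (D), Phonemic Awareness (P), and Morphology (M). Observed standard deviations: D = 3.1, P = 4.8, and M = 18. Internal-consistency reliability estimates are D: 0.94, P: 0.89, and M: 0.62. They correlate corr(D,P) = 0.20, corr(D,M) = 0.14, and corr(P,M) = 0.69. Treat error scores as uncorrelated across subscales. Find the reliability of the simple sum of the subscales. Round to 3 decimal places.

Var(D+P+M) = 3.1² + 4.8² + 18² + 2·[3.1·4.8·0.20 + 3.1·18·0.14 + 4.8·18·0.69] = 356.65 + 140.808 = 497.458.
Under uncorrelated errors the observed covariances equal the true-score covariances, so only the own-variance terms attenuate.
True-score variance = [3.1²·0.94 + 4.8²·0.89 + 18²·0.62] + 140.808 = 230.419 + 140.808 = 371.227.
Reliability = 371.227 / 497.458 = 0.746.

0.746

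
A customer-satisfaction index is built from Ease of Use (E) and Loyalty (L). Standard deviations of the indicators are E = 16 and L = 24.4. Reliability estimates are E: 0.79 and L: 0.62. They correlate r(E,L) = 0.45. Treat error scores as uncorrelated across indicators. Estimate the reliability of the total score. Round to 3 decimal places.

Var(E+L) = 16² + 24.4² + 2·[16·24.4·0.45] = 851.36 + 351.36 = 1202.72.
With uncorrelated errors the cross-covariances are all true-score covariance, so they carry over unchanged; only the diagonal terms shrink to ρᵢσᵢ².
True-score variance = [16²·0.79 + 24.4²·0.62] + 351.36 = 571.363 + 351.36 = 922.723.
Reliability = 922.723 / 1202.72 = 0.767.

0.767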